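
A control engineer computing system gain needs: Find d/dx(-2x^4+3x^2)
Power rule: d/dx(ax^n)=n·a·x^(n-1)
Term by term: -8·x^3 + 6·x

Answer: -8x^3 + 6x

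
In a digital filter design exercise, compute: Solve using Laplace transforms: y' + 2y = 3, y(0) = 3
Take L of both sides: sY(s) - 3 + 2Y(s) = 3/s
Y(s)(s + 2) = 3/s + 3
Y(s) = 3/(s(s + 2)) + 3/(s + 2)
Partial fractions: 3/(s(s + 2)) = (3/2)/s - (3/2)/(s + 2)
So Y(s) = (3/2)/s + (3/2)/(s + 2)
Inverse transform (L^(-1){1/s} = 1, L^(-1){1/(s + 2)} = e^(-2t)):

Answer: y(t) = 3/2 + (3/2)·e^(-2t)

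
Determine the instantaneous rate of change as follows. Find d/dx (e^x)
Chain rule: d/dx[e^u] = e^u · u' where u = x
u' = 1

Answer: 1·e^x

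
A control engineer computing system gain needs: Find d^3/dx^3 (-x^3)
Apply power rule 3 times:
d^1: -3x^2
d^2: -6x
d^3: -6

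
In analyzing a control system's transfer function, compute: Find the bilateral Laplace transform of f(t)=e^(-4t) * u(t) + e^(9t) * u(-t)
For e^(-4t)*u(t): L=1/(s + 4), Re(s) > -4
For e^(9t)*u(-t): L=-1/(s-9), Re(s) < 9
Combined: F(s)=1/(s + 4) - 1/(s-9), -4 < Re(s) < 9

Answer: 1/(s + 4) - 1/(s-9), ROC: -4 < Re(s) < 9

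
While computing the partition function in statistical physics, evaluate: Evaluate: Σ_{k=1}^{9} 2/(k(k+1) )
Partial fractions: 2/(k(k+1)) = 2/k - 2/(k+1)
Telescoping sum: 2(1-1/10) = 2·9/10

Answer: 9/5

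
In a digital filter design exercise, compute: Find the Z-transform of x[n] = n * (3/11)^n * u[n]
Using the property Z{n*a^n*u[n]} = az/(z-a)^2
With a = 3/11: X(z) = (3/11)z/(z - 3/11)^2, |z| > 3/11

Answer: (3/11)z/(z - 3/11)^2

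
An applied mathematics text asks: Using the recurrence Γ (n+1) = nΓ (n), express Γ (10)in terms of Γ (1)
Γ(10)=9Γ(9)=9·8Γ(8)=...=9!·Γ(1)=362880·Γ(1)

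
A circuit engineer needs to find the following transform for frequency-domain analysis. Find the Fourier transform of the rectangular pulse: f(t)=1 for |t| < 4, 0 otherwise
F(omega) = integral from -4 to 4 of e^(-j * omega * t) dt
= 2 * sin(4 * omega)/omega = 8 * sinc(4 * omega/pi)

Answer: 2 * sin(4 * omega)/omega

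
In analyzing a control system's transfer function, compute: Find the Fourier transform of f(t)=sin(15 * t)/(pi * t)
sin(W * t)/(pi * t) = (W/pi) * sinc(W * t/pi) is the impulse response of the ideal low-pass filter with cutoff W (here W = 15).
Its Fourier transform is a rectangular function:
F(omega) = 1 for |omega| < 15, 0 otherwise

Answer: rect(omega/30) [i.e., 1 for |omega| < 15, 0 otherwise]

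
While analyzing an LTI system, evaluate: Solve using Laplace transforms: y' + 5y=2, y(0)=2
Take L of both sides: sY(s) - 2 + 5Y(s) = 2/s
Y(s)(s + 5) = 2/s + 2
Y(s) = 2/(s(s + 5)) + 2/(s + 5)
Partial fractions: 2/(s(s + 5)) = (2/5)/s - (2/5)/(s + 5)
So Y(s) = (2/5)/s + (8/5)/(s + 5)
Inverse transform (L^(-1){1/s} = 1, L^(-1){1/(s + 5)} = e^(-5t)):

Answer: y(t) = 2/5 + (8/5)·e^(-5t)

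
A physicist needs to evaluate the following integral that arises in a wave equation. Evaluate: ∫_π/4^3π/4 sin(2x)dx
Antiderivative: -cos(2x)/2
Evaluate at bounds: [-cos(2·3π/4)/2] - [-cos(2·π/4)/2]
=(-(0) + (0))/2=0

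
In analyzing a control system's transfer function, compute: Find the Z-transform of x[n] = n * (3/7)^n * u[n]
Using the property Z{n * a^n * u[n]}=az/(z-a)^2
With a=3/7: X(z)=(3/7)z/(z - 3/7)^2, |z| > 3/7

Answer: (3/7)z/(z - 3/7)^2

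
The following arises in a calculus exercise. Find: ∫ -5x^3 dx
Using power rule: ∫ -5x^3 dx=-5/4 x^4+C=(-5/4)x^4+C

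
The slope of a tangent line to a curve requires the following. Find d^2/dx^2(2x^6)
Apply power rule 2 times:
d^1: 12x^5
d^2: 60x^4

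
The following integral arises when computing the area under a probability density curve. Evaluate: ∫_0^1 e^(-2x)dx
Antiderivative: (1/(-2))e^(-2x)
Evaluate: (1/(-2))(e^-2-1)

Answer: (e^-2-1)/(-2)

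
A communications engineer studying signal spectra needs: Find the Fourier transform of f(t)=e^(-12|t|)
Using the standard pair: F{e^(-a|t|)} = 2a/(a^2+omega^2)
With a = 12: F(omega) = 24/(144+omega^2)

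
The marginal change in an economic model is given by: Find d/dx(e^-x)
Chain rule: d/dx[e^u]=e^u · u' where u=-x
u'=-1

Answer: -1·e^-x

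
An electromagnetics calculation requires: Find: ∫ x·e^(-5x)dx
Integration by parts: u=x, dv=e^(-5x) dx
du=dx, v=e^(-5x)/(-5)
=x·e^(-5x)/(-5) - ∫ e^(-5x)/(-5) dx
=x·e^(-5x)/(-5) - e^(-5x)/25+C

Answer: e^(-5x)(x/(-5)-1/25)+C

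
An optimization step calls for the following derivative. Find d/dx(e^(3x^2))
Chain rule: d/dx[e^u] = e^u · u' where u = 3x^2
u' = 6x

Answer: 6x·e^(3x^2)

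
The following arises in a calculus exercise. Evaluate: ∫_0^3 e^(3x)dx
Antiderivative: (1/3)e^(3x)
Evaluate: (1/3)(e^9-1)

Answer: (e^9-1)/3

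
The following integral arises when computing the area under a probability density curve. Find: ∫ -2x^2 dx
Using power rule: ∫ -2x^2 dx = -2/3 x^3 + C = (-2/3)x^3 + C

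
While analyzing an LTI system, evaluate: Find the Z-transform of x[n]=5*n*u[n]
Z{n*u[n]}=z/(z-1)^2
By linearity: Z{5*n*u[n]}=5z/(z-1)^2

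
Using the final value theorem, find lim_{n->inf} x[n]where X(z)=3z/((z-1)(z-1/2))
Final value theorem: lim x[n] = lim_{z->1} (z-1)*X(z)
(z-1)*X(z) = 3z/(z-1/2)
As z->1: 3/(1-1/2) = 3/(1/2) = 6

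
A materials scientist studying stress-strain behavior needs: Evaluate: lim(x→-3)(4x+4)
Polynomial is continuous, so substitute x = -3:
4·(-3) + 4 = -8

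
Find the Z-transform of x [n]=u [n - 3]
Using the time-shift property: Z{u[n-3]}=z^(-3)*z/(z-1)
=z^(-2)/(z-1)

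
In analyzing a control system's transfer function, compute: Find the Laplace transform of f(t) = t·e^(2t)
L{t·e^(at)} = 1/(s-a)²
L{t·e^(2t)} = 1/(s-2)²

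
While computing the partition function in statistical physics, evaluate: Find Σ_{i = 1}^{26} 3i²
= 3·n(n+1)(2n+1)/6 = 3·26·27·53/6 = 18603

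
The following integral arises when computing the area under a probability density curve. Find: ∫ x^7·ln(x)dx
By parts: u = ln(x), dv = x^7 dx
du = 1/x dx, v = x^8/8
= x^8·ln(x)/8 - ∫ x^7/8 dx
= x^8·ln(x)/8 - x^8/64+C

Answer: x^8(ln(x)/8-1/64)+C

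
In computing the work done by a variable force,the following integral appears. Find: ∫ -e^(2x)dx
Since d/dx[e^(2x)]=2e^(2x), we get -1/2 e^(2x) + C

Answer: (-1/2)e^(2x) + C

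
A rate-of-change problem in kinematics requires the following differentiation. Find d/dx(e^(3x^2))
Chain rule: d/dx[e^u]=e^u · u' where u=3x^2
u'=6x

Answer: 6x·e^(3x^2)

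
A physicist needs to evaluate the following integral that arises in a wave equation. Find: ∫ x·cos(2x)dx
By parts: u=x, dv=cos(2x) dx
du=dx, v=sin(2x)/2
=x·sin(2x)/2 + cos(2x)/2² + C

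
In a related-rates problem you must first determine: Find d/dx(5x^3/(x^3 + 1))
Quotient rule: (f/g)' = (f'g - fg')/g²
f = 5x^3, f' = 15x^2
g = x^3+1, g' = 3x^2

Answer: (15x^2·(x^3+1)-15x^5)/(x^3+1)²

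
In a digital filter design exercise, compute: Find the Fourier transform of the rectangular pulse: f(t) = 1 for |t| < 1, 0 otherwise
F(omega) = integral from -1 to 1 of e^(-j*omega*t) dt
= 2*sin(1*omega)/omega = 2*sinc(1*omega/pi)

Answer: 2*sin(1*omega)/omega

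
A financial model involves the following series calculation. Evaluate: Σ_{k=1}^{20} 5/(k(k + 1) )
Partial fractions: 5/(k(k+1)) = 5/k - 5/(k+1)
Telescoping sum: 5(1-1/21) = 5·20/21

Answer: 100/21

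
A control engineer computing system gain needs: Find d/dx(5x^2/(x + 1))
Quotient rule: (f/g)'=(f'g - fg')/g²
f=5x^2, f'=10x
g=x + 1, g'=1

Answer: (10x·(x + 1) - 5x^2)/(x + 1)²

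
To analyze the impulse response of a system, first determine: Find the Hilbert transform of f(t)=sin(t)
The Hilbert transform shifts each frequency component by -pi/2.
H{sin(wt)} = -cos(wt)
With w = 1: H{sin(t)} = -cos(t)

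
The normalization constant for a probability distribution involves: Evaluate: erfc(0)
erfc(x)=1 - erf(x); erfc(0)=1 - erf(0)=1-0=1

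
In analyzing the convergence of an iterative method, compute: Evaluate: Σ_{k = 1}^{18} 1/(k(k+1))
Partial fractions: 1/(k(k+1))=1/k - 1/(k+1)
Telescoping sum: 1(1-1/19)=1·18/19

Answer: 18/19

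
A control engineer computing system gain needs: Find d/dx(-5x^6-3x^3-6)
Power rule: d/dx(ax^n) = n·a·x^(n-1)
Term by term: -30·x^5-9·x^2

Answer: -30x^5-9x^2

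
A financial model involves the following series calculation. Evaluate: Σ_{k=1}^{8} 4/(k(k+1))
Partial fractions: 4/(k(k + 1))=4/k - 4/(k + 1)
Telescoping sum: 4(1 - 1/9)=4·8/9

Answer: 32/9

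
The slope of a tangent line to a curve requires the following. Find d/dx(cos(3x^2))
Chain rule: d/dx[cos(u)] = -sin(u)·u' where u = 3x^2
u' = 6x

Answer: -6x·sin(3x^2)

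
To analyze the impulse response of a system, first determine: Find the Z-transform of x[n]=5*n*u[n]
Z{n * u[n]}=z/(z-1)^2
By linearity: Z{5 * n * u[n]}=5z/(z-1)^2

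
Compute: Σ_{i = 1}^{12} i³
Using formula: Σ i^3 = [n(n+1)/2]² = [12·13/2]² = 6084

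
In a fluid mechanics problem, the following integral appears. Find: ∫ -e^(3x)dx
Since d/dx[e^(3x)] = 3e^(3x), we get -1/3 e^(3x) + C

Answer: (-1/3)e^(3x) + C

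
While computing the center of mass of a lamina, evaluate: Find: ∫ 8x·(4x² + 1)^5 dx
Let u = 4x² + 1, du = 8x dx
∫ u^5 du = u^6/6 + C

Answer: (4x² + 1)^6/6 + C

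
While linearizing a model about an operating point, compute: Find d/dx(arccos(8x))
d/dx[arccos(u)] = -u'/√(1-u²), u = 8x, u' = 8

Answer: -8/√(1 - 64x²)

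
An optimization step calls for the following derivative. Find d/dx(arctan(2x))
d/dx[arctan(u)]=u'/(1+u²), u=2x, u'=2

Answer: 2/(1+4x²)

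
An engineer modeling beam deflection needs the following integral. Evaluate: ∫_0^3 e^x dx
Antiderivative: e^x
Evaluate: (e^3-1)

Answer: e^3-1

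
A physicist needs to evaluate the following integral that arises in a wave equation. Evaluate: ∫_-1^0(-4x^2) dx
Step 1: Find antiderivative F(x)=(-4/3)x^3
Step 2: F(0) - F(-1)=0 - (4/3)=-4/3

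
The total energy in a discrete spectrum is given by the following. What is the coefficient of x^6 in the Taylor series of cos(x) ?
cos(x) = Σ (-1)^k x^(2k)/(2k)!
For x^6: (-1)^3/6! = -1/720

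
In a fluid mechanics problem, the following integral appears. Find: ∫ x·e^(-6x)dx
Integration by parts: u = x, dv = e^(-6x) dx
du = dx, v = e^(-6x)/(-6)
= x·e^(-6x)/(-6) - ∫ e^(-6x)/(-6) dx
= x·e^(-6x)/(-6) - e^(-6x)/36+C

Answer: e^(-6x)(x/(-6)-1/36)+C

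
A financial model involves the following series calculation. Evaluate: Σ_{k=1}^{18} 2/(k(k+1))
Partial fractions: 2/(k(k + 1))=2/k - 2/(k + 1)
Telescoping sum: 2(1 - 1/19)=2·18/19

Answer: 36/19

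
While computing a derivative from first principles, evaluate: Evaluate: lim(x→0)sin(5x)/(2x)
L'Hôpital (0/0): lim 5cos(5x)/2 = 5/2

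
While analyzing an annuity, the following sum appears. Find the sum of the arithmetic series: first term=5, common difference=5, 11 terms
Last term: a_n=5+(11-1)·5=55
Sum=n(a_1+a_n)/2=11(5+55)/2=330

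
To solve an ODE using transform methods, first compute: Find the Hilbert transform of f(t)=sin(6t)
The Hilbert transform shifts each frequency component by -pi/2.
H{sin(wt)} = -cos(wt)
With w = 6: H{sin(6t)} = -cos(6t)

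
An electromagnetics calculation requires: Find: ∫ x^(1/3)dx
Power rule: ∫ x^(1/3) dx = x^(4/3)/(4/3) + C

Answer: (3/4)·x^(4/3) + C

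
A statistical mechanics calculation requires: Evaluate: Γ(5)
Γ(n)=(n-1)! for positive integers
Γ(5)=4!=24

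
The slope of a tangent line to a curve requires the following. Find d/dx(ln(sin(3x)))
Chain rule: d/dx[ln(u)] = u'/u where u = sin(3x)
u' = 3cos(3x)

Answer: (3cos(3x))/(sin(3x))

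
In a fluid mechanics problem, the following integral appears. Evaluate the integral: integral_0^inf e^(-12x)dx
integral_0^inf e^(-12x) dx = [-1/12 * e^(-12x)]_0^inf
= 0 - (-1/12) = 1/12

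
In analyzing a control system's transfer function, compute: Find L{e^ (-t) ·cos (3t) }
First shifting: L{e^(at)f(t)}=F(s-a)
L{cos(3t)}=s/(s²+9)
Shift: (s+1)/((s+1)²+9)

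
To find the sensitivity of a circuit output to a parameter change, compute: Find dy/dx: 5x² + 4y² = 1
Differentiate: 10x + 8y·(dy/dx)=0
dy/dx=-10x/(8y)=-(5/4)·(x/y)

Answer: dy/dx=-(5/4)·(x/y)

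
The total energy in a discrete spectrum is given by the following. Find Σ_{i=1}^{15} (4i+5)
=4·Σ i + 5·15=4·120 + 75=555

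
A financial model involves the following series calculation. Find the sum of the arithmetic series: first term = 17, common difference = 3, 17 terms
Last term: a_n = 17 + (17 - 1)·3 = 65
Sum = n(a_1 + a_n)/2 = 17(17 + 65)/2 = 697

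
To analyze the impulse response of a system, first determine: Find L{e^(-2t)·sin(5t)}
First shifting: L{e^(at)f(t)} = F(s-a)
L{sin(5t)} = 5/(s²+25)
Shift: 5/((s+2)²+25)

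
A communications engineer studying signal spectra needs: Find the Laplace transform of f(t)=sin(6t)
L{sin(wt)}=w/(s² + w²)
L{sin(6t)}=6/(s² + 36)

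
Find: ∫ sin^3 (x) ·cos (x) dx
Let u = sin(x), du = cos(x) dx
∫ u^3 du = u^4/4 + C

Answer: sin^4(x)/4 + C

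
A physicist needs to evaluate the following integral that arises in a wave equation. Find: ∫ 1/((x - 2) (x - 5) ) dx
Partial fractions: 1/((x-2)(x-5)) = A/(x-2) + B/(x-5)
A = -1/3, B = 1/3
∫ [-1/3· 1/(x-2) + 1/3· 1/(x-5)] dx
= (1/3)[ln|x-5| - ln|x-2|] + C

Answer: (1/3)·ln|(x-5)/(x-2)| + C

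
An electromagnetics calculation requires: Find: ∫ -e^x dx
Since d/dx[e^x] = + e^x, we get -1e^x + C

Answer: -e^x + C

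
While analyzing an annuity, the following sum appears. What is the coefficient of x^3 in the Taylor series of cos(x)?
cos(x) has only even powers. Coefficient of x^3 = 0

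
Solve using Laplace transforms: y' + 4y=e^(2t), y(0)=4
Take L: sY - 4+4Y = 1/(s-2)
Y(s+4) = 1/(s-2)+4
Y = 1/((s-2)(s+4))+4/(s+4)
Partial fractions: 1/((s-2)(s+4)) = (1/6)/(s-2) - (1/6)/(s+4)
So Y = (1/6)/(s-2)+(23/6)/(s+4)
Inverse Laplace transform (L^(-1){1/(s-2)} = e^(2t), L^(-1){1/(s+4)} = e^(-4t)):

Answer: y(t) = (1/6)·e^(2t)+(23/6)·e^(-4t)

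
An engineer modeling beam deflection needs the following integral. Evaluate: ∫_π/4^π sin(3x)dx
Antiderivative: -cos(3x)/3
Evaluate at bounds: [-cos(3·π)/3] - [-cos(3·π/4)/3]
= (-(-1) + (-√2/2))/3 = 1/3 - √2/6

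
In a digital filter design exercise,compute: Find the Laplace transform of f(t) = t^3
L{t^n} = n!/s^(n+1)
L{t^3} = 3!/s^4 = 6/s^4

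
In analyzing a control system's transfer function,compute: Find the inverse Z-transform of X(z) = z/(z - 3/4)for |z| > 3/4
Standard pair: z/(z-a) <-> a^n*u[n] for causal signals
With a=3/4: x[n]=(3/4)^n*u[n]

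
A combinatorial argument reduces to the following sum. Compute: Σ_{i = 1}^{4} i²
Using formula: Σ i^2 = n(n+1)(2n+1)/6 = 4·5·9/6 = 30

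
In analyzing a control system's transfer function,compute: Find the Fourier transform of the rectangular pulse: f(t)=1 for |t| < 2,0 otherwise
F(omega)=integral from -2 to 2 of e^(-j * omega * t) dt
=2 * sin(2 * omega)/omega=4 * sinc(2 * omega/pi)

Answer: 2 * sin(2 * omega)/omega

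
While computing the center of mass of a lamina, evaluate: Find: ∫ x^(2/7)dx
Power rule: ∫ x^(2/7) dx=x^(9/7)/(9/7)+C

Answer: (7/9)·x^(9/7)+C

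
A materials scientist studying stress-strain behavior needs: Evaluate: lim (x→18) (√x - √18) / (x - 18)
Multiply by conjugate (√x+√18)/(√x+√18):
=(x - 18)/((x - 18)(√x+√18))=1/(√x+√18)
As x → 18: 1/(2√18)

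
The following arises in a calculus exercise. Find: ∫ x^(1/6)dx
Power rule: ∫ x^(1/6) dx=x^(7/6)/(7/6)+C

Answer: (6/7)·x^(7/6)+C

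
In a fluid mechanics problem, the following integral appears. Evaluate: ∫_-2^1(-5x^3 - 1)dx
Step 1: Find antiderivative F(x)=(-5/4)x^4 - x
Step 2: F(1) - F(-2)=-9/4 - (-18)=63/4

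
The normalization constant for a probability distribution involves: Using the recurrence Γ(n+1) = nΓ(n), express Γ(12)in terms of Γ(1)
Γ(12) = 11Γ(11) = 11·10Γ(10) = ... = 11!·Γ(1) = 39916800·Γ(1)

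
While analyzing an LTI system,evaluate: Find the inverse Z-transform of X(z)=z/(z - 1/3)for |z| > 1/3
Standard pair: z/(z-a) <-> a^n*u[n] for causal signals
With a=1/3: x[n]=(1/3)^n*u[n]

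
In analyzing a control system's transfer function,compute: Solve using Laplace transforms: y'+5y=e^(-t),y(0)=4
Take L: sY - 4+5Y = 1/(s+1)
Y(s+5) = 1/(s+1)+4
Y = 1/((s+1)(s+5))+4/(s+5)
Partial fractions: 1/((s+1)(s+5)) = (1/4)/(s+1) - (1/4)/(s+5)
So Y = (1/4)/(s+1)+(15/4)/(s+5)
Inverse Laplace transform (L^(-1){1/(s+1)} = e^(-t), L^(-1){1/(s+5)} = e^(-5t)):

Answer: y(t) = (1/4)·e^(-t)+(15/4)·e^(-5t)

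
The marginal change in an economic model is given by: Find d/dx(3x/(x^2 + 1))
Quotient rule: (f/g)'=(f'g - fg')/g²
f=3x, f'=3
g=x^2 + 1, g'=2x

Answer: (3·(x^2 + 1) - 6x^2)/(x^2 + 1)²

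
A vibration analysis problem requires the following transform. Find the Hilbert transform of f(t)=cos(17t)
The Hilbert transform shifts each frequency component by -pi/2.
H{cos(wt)} = sin(wt)
With w = 17: H{cos(17t)} = sin(17t)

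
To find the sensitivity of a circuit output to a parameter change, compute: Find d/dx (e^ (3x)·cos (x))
Product rule: (fg)'=f'g + fg'
f=e^(3x), f'=3·e^(3x)
g=cos(x), g'=-sin(x)

Answer: 3·e^(3x)·cos(x) - e^(3x)·sin(x)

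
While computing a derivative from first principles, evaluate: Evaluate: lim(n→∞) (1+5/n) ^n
This is the definition of e^5: lim(1 + 5/n)^n = e^5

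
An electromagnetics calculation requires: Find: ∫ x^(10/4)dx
Power rule: ∫ x^(5/2) dx=x^(7/2)/(7/2)+C

Answer: (2/7)·x^(7/2)+C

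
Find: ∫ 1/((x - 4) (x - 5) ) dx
Partial fractions: 1/((x-4)(x-5)) = A/(x-4)+B/(x-5)
A = -1, B = 1
∫ [-1· 1/(x-4)+1· 1/(x-5)] dx
= (1)[ln|x-5| - ln|x-4|]+C

Answer: ln|(x-5)/(x-4)|+C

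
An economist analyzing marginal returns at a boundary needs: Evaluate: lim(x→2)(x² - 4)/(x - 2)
Factor: (x² - 4) = (x-2)(x+2)
Cancel (x-2): lim(x→2) (x+2) = 4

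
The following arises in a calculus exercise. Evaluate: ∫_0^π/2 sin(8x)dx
Antiderivative: -cos(8x)/8
Evaluate at bounds: [-cos(8·π/2)/8] - [-cos(8·0)/8]
= (-(1) + (1))/8 = 0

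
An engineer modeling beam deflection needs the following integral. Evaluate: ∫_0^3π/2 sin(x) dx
Antiderivative: -cos(x)
Evaluate at bounds: [-cos(1·3π/2)/1] - [-cos(1·0)/1]
= (-(0)+(1))/1 = 1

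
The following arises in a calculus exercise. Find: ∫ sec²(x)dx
Since d/dx[tan(x)]=sec²(x), integral=tan(x)+C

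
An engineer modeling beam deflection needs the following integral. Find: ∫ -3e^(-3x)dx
Since d/dx[e^(-3x)] = -3e^(-3x), we get 1 e^(-3x) + C

Answer: e^(-3x) + C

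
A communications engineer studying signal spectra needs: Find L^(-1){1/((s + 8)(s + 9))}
Partial fractions: 1/((s + 8)(s + 9))=A/(s + 8) + B/(s + 9)
Cover-up: A=1/(s + 9)|_{s=-8}=1; B=1/(s + 8)|_{s=-9}=-1
L^(-1)=e^(-8t) - e^(-9t)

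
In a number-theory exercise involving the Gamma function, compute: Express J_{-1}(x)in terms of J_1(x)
For integer n: J_{-n}(x) = (-1)^n J_n(x)
With n = 1: J_{-1}(x) = (-1)^1 J_1(x) = -J_1(x)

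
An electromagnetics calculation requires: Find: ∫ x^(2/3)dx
Power rule: ∫ x^(2/3) dx = x^(5/3)/(5/3)+C

Answer: (3/5)·x^(5/3)+C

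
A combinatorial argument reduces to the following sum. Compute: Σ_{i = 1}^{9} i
Using formula: Σ i^1=n(n + 1)/2=9·10/2=45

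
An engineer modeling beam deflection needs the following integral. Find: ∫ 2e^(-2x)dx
Since d/dx[e^(-2x)]=-2e^(-2x), we get -1 e^(-2x)+C

Answer: -e^(-2x)+C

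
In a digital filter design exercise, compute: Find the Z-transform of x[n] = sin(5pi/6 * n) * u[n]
Z{sin(w0 * n) * u[n]} = z * sin(w0)/(z^2 - 2z * cos(w0) + 1)
With w0 = 5pi/6: X(z) = z * sin(5pi/6)/(z^2 - 2z * cos(5pi/6) + 1)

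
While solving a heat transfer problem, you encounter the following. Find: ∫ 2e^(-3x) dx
Since d/dx[e^(-3x)] = -3e^(-3x), we get -2/3 e^(-3x) + C

Answer: (-2/3)e^(-3x) + C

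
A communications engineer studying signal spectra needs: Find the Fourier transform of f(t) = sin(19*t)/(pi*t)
sin(W * t)/(pi * t)=(W/pi) * sinc(W * t/pi) is the impulse response of the ideal low-pass filter with cutoff W (here W=19).
Its Fourier transform is a rectangular function:
F(omega)=1 for |omega| < 19, 0 otherwise

Answer: rect(omega/38) [i.e., 1 for |omega| < 19, 0 otherwise]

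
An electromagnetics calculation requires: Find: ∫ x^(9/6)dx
Power rule: ∫ x^(3/2) dx=x^(5/2)/(5/2)+C

Answer: (2/5)·x^(5/2)+C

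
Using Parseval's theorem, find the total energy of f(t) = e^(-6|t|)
Parseval's theorem: E = integral |f(t)|^2 dt = (1/2pi) integral |F(omega)|^2 domega
E = integral_{-inf}^{inf} e^(-12|t|) dt = 2 * integral_0^inf e^(-12t) dt = 2/(2 * 6) = 1/6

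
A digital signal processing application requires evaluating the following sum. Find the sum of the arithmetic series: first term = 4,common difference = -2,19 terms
Last term: a_n=4+(19-1)·-2=-32
Sum=n(a_1+a_n)/2=19(4+(-32))/2=-266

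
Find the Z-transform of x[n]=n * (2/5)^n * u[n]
Using the property Z{n*a^n*u[n]}=az/(z-a)^2
With a=2/5: X(z)=(2/5)z/(z - 2/5)^2, |z| > 2/5

Answer: (2/5)z/(z - 2/5)^2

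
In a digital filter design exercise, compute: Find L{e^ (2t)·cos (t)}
First shifting: L{e^(at)f(t)}=F(s-a)
L{cos(t)}=s/(s²+1)
Shift: (s-2)/((s-2)²+1)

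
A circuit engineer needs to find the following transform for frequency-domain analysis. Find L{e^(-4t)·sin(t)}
First shifting: L{e^(at)f(t)} = F(s-a)
L{sin(t)} = 1/(s² + 1)
Shift: 1/((s + 4)² + 1)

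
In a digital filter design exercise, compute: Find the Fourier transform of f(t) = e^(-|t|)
Using the standard pair: F{e^(-a|t|)}=2a/(a^2 + omega^2)
With a=1: F(omega)=2/(1 + omega^2)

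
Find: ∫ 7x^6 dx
Using power rule: ∫ 7x^6 dx=7/7 x^7 + C=x^7 + C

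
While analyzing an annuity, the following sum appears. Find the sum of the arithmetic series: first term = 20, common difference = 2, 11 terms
Last term: a_n = 20+(11-1)·2 = 40
Sum = n(a_1+a_n)/2 = 11(20+40)/2 = 330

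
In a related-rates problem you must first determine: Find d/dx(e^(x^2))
Chain rule: d/dx[e^u]=e^u · u' where u=x^2
u'=2x

Answer: 2x·e^(x^2)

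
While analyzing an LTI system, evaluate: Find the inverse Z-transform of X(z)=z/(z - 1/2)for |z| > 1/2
Standard pair: z/(z-a) <-> a^n * u[n] for causal signals
With a = 1/2: x[n] = (1/2)^n * u[n]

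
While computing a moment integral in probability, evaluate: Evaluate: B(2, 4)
B(x,y)=Γ(x)Γ(y)/Γ(x+y)=(x-1)!(y-1)!/(x+y-1)!
B(2,4)=1!·3!/5!=1/20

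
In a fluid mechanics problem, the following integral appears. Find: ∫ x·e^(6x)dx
Integration by parts: u = x, dv = e^(6x) dx
du = dx, v = e^(6x)/6
= x·e^(6x)/6 - ∫ e^(6x)/6 dx
= x·e^(6x)/6 - e^(6x)/36+C

Answer: e^(6x)(x/6-1/36)+C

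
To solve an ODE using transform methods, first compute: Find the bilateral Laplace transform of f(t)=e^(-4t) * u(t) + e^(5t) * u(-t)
For e^(-4t)*u(t): L = 1/(s + 4), Re(s) > -4
For e^(5t)*u(-t): L = -1/(s-5), Re(s) < 5
Combined: F(s) = 1/(s + 4) - 1/(s-5), -4 < Re(s) < 5

Answer: 1/(s + 4) - 1/(s-5), ROC: -4 < Re(s) < 5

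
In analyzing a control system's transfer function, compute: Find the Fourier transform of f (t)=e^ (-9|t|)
Using the standard pair: F{e^(-a|t|)} = 2a/(a^2 + omega^2)
With a = 9: F(omega) = 18/(81 + omega^2)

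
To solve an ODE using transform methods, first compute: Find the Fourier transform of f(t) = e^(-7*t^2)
The Fourier transform of a Gaussian e^(-a*t^2) is sqrt(pi/a)*e^(-omega^2/(4a)).
With a=7: F(omega)=sqrt(pi/7)*e^(-omega^2/28)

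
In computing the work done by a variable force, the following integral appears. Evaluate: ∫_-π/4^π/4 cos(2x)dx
Antiderivative: sin(2x)/2
Evaluate at bounds: [sin(2·π/4)/2] - [sin(2·-π/4)/2]
= ((1) - (-1))/2 = 1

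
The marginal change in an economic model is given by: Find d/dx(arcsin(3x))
d/dx[arcsin(u)] = u'/√(1-u²), u = 3x, u' = 3

Answer: 3/√(1 - 9x²)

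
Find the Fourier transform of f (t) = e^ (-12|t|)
Using the standard pair: F{e^(-a|t|)} = 2a/(a^2 + omega^2)
With a = 12: F(omega) = 24/(144 + omega^2)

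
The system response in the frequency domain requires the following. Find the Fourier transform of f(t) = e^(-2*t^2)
The Fourier transform of a Gaussian e^(-a*t^2) is sqrt(pi/a)*e^(-omega^2/(4a)).
With a = 2: F(omega) = sqrt(pi/2)*e^(-omega^2/8)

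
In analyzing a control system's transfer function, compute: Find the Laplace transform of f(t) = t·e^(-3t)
L{t·e^(at)}=1/(s-a)²
L{t·e^(-3t)}=1/(s + 3)²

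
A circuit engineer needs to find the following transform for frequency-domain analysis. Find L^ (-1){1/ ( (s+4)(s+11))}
Partial fractions: 1/((s+4)(s+11))=A/(s+4)+B/(s+11)
Cover-up: A=1/(s+11)|_{s=-4}=1/7; B=1/(s+4)|_{s=-11}=-1/7
L^(-1)=(1/7)e^(-4t) - (1/7)e^(-11t)

Answer: (1/7)(e^(-4t) - e^(-11t))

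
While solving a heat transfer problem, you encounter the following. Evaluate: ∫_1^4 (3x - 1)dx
Step 1: Find antiderivative F(x) = (3/2)x^2 - x
Step 2: F(4) - F(1) = 20 - (1/2) = 39/2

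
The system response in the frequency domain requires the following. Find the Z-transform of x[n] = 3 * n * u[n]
Z{n*u[n]} = z/(z-1)^2
By linearity: Z{3*n*u[n]} = 3z/(z-1)^2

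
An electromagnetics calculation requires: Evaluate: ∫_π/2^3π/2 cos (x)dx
Antiderivative: sin(x)
Evaluate at bounds: [sin(1·3π/2)/1] - [sin(1·π/2)/1]
=((-1) - (1))/1=-2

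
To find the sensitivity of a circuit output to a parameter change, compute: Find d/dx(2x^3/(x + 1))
Quotient rule: (f/g)'=(f'g - fg')/g²
f=2x^3, f'=6x^2
g=x+1, g'=1

Answer: (6x^2·(x+1)-2x^3)/(x+1)²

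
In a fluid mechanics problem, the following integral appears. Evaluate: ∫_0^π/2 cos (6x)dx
Antiderivative: sin(6x)/6
Evaluate at bounds: [sin(6·π/2)/6] - [sin(6·0)/6]
=((0) - (0))/6=0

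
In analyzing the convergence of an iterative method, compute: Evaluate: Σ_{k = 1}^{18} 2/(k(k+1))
Partial fractions: 2/(k(k + 1)) = 2/k - 2/(k + 1)
Telescoping sum: 2(1 - 1/19) = 2·18/19

Answer: 36/19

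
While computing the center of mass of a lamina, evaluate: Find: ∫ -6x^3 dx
Using power rule: ∫ -6x^3 dx = -6/4 x^4 + C = (-3/2)x^4 + C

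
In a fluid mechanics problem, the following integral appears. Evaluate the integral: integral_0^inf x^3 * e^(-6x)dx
This is a Gamma integral. Substitute u=6x (du=6 dx):
integral_0^inf x^3 * e^(-6x) dx=(1/6^4) integral_0^inf u^3 * e^(-u) du
=Gamma(4)/6^4=3!/6^4=6/1296

Answer: 1/216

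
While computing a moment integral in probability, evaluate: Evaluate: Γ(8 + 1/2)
Γ(n+1/2)=(2n)!√π/(4^n·n!)
=20922789888000√π/(65536·40320)=(2027025/256)·√π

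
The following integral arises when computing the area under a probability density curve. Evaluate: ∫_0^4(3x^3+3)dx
Step 1: Find antiderivative F(x)=(3/4)x^4+3x
Step 2: F(4) - F(0)=204 - (0)=204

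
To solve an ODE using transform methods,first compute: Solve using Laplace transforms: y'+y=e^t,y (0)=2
Take L: sY - 2+Y = 1/(s-1)
Y(s+1) = 1/(s-1)+2
Y = 1/((s-1)(s+1))+2/(s+1)
Partial fractions: 1/((s-1)(s+1)) = (1/2)/(s-1) - (1/2)/(s+1)
So Y = (1/2)/(s-1)+(3/2)/(s+1)
Inverse Laplace transform (L^(-1){1/(s-1)} = e^t, L^(-1){1/(s+1)} = e^(-t)):

Answer: y(t) = (1/2)·e^t+(3/2)·e^(-t)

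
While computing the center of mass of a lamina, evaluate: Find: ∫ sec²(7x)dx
Since d/dx[tan(7x)]=7sec²(7x), integral=tan(7x)/7 + C

Answer: (1/7)tan(7x) + C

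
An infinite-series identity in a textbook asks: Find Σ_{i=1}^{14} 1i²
= 1·n(n + 1)(2n + 1)/6 = 1·14·15·29/6 = 1015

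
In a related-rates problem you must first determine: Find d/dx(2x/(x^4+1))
Quotient rule: (f/g)'=(f'g - fg')/g²
f=2x, f'=2
g=x^4+1, g'=4x^3

Answer: (2·(x^4+1)-8x^4)/(x^4+1)²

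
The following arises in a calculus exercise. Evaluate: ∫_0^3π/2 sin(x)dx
Antiderivative: -cos(x)
Evaluate at bounds: [-cos(1·3π/2)/1] - [-cos(1·0)/1]
= (-(0) + (1))/1 = 1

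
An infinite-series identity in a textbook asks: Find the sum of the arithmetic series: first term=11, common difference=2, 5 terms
Last term: a_n=11+(5-1)·2=19
Sum=n(a_1+a_n)/2=5(11+19)/2=75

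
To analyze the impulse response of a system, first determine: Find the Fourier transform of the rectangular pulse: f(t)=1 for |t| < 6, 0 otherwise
F(omega) = integral from -6 to 6 of e^(-j*omega*t) dt
= 2*sin(6*omega)/omega = 12*sinc(6*omega/pi)

Answer: 2*sin(6*omega)/omega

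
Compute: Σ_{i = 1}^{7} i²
Using formula: Σ i^2 = n(n+1)(2n+1)/6 = 7·8·15/6 = 140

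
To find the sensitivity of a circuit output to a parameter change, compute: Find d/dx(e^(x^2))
Chain rule: d/dx[e^u] = e^u · u' where u = x^2
u' = 2x

Answer: 2x·e^(x^2)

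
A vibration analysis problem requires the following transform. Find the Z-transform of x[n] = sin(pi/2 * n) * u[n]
Z{sin(w0 * n) * u[n]}=z * sin(w0)/(z^2 - 2z * cos(w0) + 1)
With w0=pi/2: X(z)=z * sin(pi/2)/(z^2 - 2z * cos(pi/2) + 1)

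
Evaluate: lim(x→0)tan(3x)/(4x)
tan(u) ≈ u for small u:
tan(3x)/(4x) ≈ 3x/(4x) = 3/4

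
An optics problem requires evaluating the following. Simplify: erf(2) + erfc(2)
By definition erfc(x) = 1 - erf(x)
erf(2)+erfc(2) = erf(2)+1 - erf(2) = 1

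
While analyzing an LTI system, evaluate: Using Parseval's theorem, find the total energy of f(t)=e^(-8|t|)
Parseval's theorem: E = integral |f(t)|^2 dt = (1/2pi) integral |F(omega)|^2 domega
E = integral_{-inf}^{inf} e^(-16|t|) dt = 2 * integral_0^inf e^(-16t) dt = 2/(2 * 8) = 1/8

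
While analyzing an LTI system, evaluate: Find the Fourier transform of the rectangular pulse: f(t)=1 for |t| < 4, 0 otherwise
F(omega) = integral from -4 to 4 of e^(-j * omega * t) dt
= 2 * sin(4 * omega)/omega = 8 * sinc(4 * omega/pi)

Answer: 2 * sin(4 * omega)/omega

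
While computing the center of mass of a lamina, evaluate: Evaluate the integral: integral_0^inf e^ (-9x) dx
integral_0^inf e^(-9x) dx=[-1/9*e^(-9x)]_0^inf
=0 - (-1/9)=1/9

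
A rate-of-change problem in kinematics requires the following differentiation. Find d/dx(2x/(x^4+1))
Quotient rule: (f/g)' = (f'g - fg')/g²
f = 2x, f' = 2
g = x^4+1, g' = 4x^3

Answer: (2·(x^4+1)-8x^4)/(x^4+1)²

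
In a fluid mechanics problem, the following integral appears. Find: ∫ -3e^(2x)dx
Since d/dx[e^(2x)] = 2e^(2x), we get -3/2 e^(2x) + C

Answer: (-3/2)e^(2x) + C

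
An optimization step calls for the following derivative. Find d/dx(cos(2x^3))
Chain rule: d/dx[cos(u)] = -sin(u)·u' where u = 2x^3
u' = 6x^2

Answer: -6x^2·sin(2x^3)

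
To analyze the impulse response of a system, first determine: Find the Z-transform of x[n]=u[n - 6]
Using the time-shift property: Z{u[n-6]} = z^(-6)*z/(z-1)
= z^(-5)/(z-1)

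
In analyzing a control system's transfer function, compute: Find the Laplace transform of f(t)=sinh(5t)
L{sinh(at)}=a/(s²-a²)
L{sinh(5t)}=5/(s²-25)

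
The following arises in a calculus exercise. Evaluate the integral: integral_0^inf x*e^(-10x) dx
This is a Gamma integral. Substitute u=10x (du=10 dx):
integral_0^inf x * e^(-10x) dx=(1/10^2) integral_0^inf u^1 * e^(-u) du
=Gamma(2)/10^2=1!/10^2=1/100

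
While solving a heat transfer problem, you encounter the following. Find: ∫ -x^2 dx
Using power rule: ∫ -x^2 dx = -1/3 x^3 + C = (-1/3)x^3 + C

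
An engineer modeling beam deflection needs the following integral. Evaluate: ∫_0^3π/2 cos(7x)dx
Antiderivative: sin(7x)/7
Evaluate at bounds: [sin(7·3π/2)/7] - [sin(7·0)/7]
=((1) - (0))/7=1/7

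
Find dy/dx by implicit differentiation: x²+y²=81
Differentiate both sides: 2x + 2y·(dy/dx)=0
Solve: dy/dx=-2x/(2y)=-x/y

Answer: dy/dx=-x/y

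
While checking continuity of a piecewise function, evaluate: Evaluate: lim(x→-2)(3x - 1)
Polynomial is continuous, so substitute x = -2:
3·(-2)-1 = -7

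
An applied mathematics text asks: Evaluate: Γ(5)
Γ(n)=(n-1)! for positive integers
Γ(5)=4!=24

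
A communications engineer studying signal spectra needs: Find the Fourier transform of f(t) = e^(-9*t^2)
The Fourier transform of a Gaussian e^(-a * t^2) is sqrt(pi/a) * e^(-omega^2/(4a)).
With a=9: F(omega)=sqrt(pi)/3 * e^(-omega^2/36)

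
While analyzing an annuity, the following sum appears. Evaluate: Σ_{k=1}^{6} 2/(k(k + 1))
Partial fractions: 2/(k(k + 1)) = 2/k - 2/(k + 1)
Telescoping sum: 2(1 - 1/7) = 2·6/7

Answer: 12/7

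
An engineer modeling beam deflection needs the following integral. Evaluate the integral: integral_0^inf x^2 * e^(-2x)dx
This is a Gamma integral. Substitute u = 2x (du = 2 dx):
integral_0^inf x^2 * e^(-2x) dx = (1/2^3) integral_0^inf u^2 * e^(-u) du
= Gamma(3)/2^3 = 2!/2^3 = 2/8

Answer: 1/4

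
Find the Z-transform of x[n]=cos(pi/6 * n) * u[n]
Z{cos(w0*n)*u[n]}=z(z - cos(w0))/(z^2 - 2z*cos(w0) + 1)
With w0=pi/6: X(z)=z(z - cos(pi/6))/(z^2 - 2z*cos(pi/6) + 1)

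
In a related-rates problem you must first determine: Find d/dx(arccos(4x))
d/dx[arccos(u)] = -u'/√(1-u²), u = 4x, u' = 4

Answer: -4/√(1-16x²)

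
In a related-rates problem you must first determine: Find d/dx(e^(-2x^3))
Chain rule: d/dx[e^u]=e^u · u' where u=-2x^3
u'=-6x^2

Answer: -6x^2·e^(-2x^3)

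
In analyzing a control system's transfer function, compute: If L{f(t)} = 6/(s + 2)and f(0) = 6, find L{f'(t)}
L{f'(t)}=s·F(s) - f(0)=6s/(s+2)-6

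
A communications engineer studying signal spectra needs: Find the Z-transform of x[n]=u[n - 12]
Using the time-shift property: Z{u[n-12]} = z^(-12) * z/(z-1)
= z^(-11)/(z-1)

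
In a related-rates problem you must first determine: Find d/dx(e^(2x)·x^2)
Product rule: (fg)'=f'g + fg'
f=e^(2x), f'=2·e^(2x)
g=x^2, g'=2x

Answer: 2·e^(2x)·x^2 + 2·e^(2x)·x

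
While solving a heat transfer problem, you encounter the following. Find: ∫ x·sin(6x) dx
By parts: u = x, dv = sin(6x) dx
du = dx, v = -cos(6x)/6
= -x·cos(6x)/6+sin(6x)/6²+C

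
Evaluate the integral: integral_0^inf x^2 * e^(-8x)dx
This is a Gamma integral. Substitute u=8x (du=8 dx):
integral_0^inf x^2 * e^(-8x) dx=(1/8^3) integral_0^inf u^2 * e^(-u) du
=Gamma(3)/8^3=2!/8^3=2/512

Answer: 1/256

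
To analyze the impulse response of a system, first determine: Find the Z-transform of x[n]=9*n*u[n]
Z{n*u[n]}=z/(z-1)^2
By linearity: Z{9*n*u[n]}=9z/(z-1)^2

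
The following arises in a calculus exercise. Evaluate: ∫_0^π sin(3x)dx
Antiderivative: -cos(3x)/3
Evaluate at bounds: [-cos(3·π)/3] - [-cos(3·0)/3]
=(-(-1) + (1))/3=2/3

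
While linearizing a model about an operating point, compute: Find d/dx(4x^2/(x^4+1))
Quotient rule: (f/g)' = (f'g - fg')/g²
f = 4x^2, f' = 8x
g = x^4 + 1, g' = 4x^3

Answer: (8x·(x^4 + 1) - 16x^5)/(x^4 + 1)²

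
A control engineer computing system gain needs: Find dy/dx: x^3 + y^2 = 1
Differentiate: 3x^2 + 2y·(dy/dx)=0
dy/dx=-3x^2/(2y)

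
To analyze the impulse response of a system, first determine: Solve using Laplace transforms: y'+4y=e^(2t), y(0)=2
Take L: sY - 2 + 4Y = 1/(s-2)
Y(s + 4) = 1/(s-2) + 2
Y = 1/((s-2)(s + 4)) + 2/(s + 4)
Partial fractions: 1/((s-2)(s + 4)) = (1/6)/(s-2) - (1/6)/(s + 4)
So Y = (1/6)/(s-2) + (11/6)/(s + 4)
Inverse Laplace transform (L^(-1){1/(s-2)} = e^(2t), L^(-1){1/(s + 4)} = e^(-4t)):

Answer: y(t) = (1/6)·e^(2t) + (11/6)·e^(-4t)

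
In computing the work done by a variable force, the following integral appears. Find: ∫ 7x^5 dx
Using power rule: ∫ 7x^5 dx=7/6 x^6 + C=(7/6)x^6 + C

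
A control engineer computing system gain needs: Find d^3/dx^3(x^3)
Apply power rule 3 times:
d^1: 3x^2
d^2: 6x
d^3: 6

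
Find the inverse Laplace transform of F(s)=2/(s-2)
L^(-1){2/(s-a)} = c·e^(at)
Here a = 2, c = 2

Answer: 2e^(2t)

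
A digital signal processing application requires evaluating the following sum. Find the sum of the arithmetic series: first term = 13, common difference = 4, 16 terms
Last term: a_n = 13+(16-1)·4 = 73
Sum = n(a_1+a_n)/2 = 16(13+73)/2 = 688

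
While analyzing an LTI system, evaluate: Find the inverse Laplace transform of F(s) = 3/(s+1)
L^(-1){3/(s-a)}=c·e^(at)
Here a=-1, c=3

Answer: 3e^(-t)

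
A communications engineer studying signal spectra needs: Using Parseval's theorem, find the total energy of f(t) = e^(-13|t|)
Parseval's theorem: E=integral |f(t)|^2 dt=(1/2pi) integral |F(omega)|^2 domega
E=integral_{-inf}^{inf} e^(-26|t|) dt=2 * integral_0^inf e^(-26t) dt=2/(2 * 13)=1/13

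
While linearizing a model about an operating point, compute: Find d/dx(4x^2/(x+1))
Quotient rule: (f/g)' = (f'g - fg')/g²
f = 4x^2, f' = 8x
g = x + 1, g' = 1

Answer: (8x·(x + 1) - 4x^2)/(x + 1)²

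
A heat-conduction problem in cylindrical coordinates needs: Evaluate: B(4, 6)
B(x,y) = Γ(x)Γ(y)/Γ(x + y) = (x-1)!(y-1)!/(x + y-1)!
B(4,6) = 3!·5!/9! = 1/504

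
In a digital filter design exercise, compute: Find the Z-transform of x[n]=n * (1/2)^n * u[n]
Using the property Z{n*a^n*u[n]} = az/(z-a)^2
With a = 1/2: X(z) = (1/2)z/(z - 1/2)^2, |z| > 1/2

Answer: (1/2)z/(z - 1/2)^2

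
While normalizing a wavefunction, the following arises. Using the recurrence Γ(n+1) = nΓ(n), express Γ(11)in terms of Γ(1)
Γ(11)=10Γ(10)=10·9Γ(9)=...=10!·Γ(1)=3628800·Γ(1)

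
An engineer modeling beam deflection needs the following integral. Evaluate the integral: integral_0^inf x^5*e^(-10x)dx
This is a Gamma integral. Substitute u=10x (du=10 dx):
integral_0^inf x^5*e^(-10x) dx=(1/10^6) integral_0^inf u^5*e^(-u) du
=Gamma(6)/10^6=5!/10^6=120/1000000

Answer: 3/25000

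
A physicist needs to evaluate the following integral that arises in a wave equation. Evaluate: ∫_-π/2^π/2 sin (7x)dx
Antiderivative: -cos(7x)/7
Evaluate at bounds: [-cos(7·π/2)/7] - [-cos(7·-π/2)/7]
= (-(0)+(0))/7 = 0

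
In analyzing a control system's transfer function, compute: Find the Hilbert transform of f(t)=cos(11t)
The Hilbert transform shifts each frequency component by -pi/2.
H{cos(wt)} = sin(wt)
With w = 11: H{cos(11t)} = sin(11t)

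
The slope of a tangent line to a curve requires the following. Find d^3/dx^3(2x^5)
Apply power rule 3 times:
d^1: 10x^4
d^2: 40x^3
d^3: 120x^2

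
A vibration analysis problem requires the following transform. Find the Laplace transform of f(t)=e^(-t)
L{e^(at)}=1/(s-a)
L{e^(-t)}=1/(s+1)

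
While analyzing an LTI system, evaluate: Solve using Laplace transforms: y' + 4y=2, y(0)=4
Take L of both sides: sY(s) - 4 + 4Y(s) = 2/s
Y(s)(s + 4) = 2/s + 4
Y(s) = 2/(s(s + 4)) + 4/(s + 4)
Partial fractions: 2/(s(s + 4)) = (1/2)/s - (1/2)/(s + 4)
So Y(s) = (1/2)/s + (7/2)/(s + 4)
Inverse transform (L^(-1){1/s} = 1, L^(-1){1/(s + 4)} = e^(-4t)):

Answer: y(t) = 1/2 + (7/2)·e^(-4t)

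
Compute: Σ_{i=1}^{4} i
Using formula: Σ i^1 = n(n + 1)/2 = 4·5/2 = 10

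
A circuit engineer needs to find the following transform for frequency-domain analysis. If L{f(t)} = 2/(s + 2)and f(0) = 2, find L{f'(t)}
L{f'(t)} = s·F(s) - f(0) = 2s/(s + 2) - 2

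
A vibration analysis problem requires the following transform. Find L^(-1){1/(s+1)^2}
L^(-1){1/(s-a)^n}=t^(n-1)·e^(at)/(n-1)!
Here a=-1, n=2: t^1·e^(-t)/1

Answer: t·e^(-t)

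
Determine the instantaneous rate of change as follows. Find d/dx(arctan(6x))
d/dx[arctan(u)]=u'/(1 + u²), u=6x, u'=6

Answer: 6/(1 + 36x²)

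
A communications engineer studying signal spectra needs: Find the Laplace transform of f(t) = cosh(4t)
L{cosh(at)} = s/(s²-a²)
L{cosh(4t)} = s/(s²-16)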